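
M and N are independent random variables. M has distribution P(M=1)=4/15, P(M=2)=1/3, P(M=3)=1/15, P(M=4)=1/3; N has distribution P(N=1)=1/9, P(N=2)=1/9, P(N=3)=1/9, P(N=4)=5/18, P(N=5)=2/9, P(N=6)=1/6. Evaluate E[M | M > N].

38/11

P(M > N) = 22/135.
Summing M·P(x,y) over outcomes with M > N gives 76/135.
E[M | M > N] = (76/135) / (22/135) = 38/11.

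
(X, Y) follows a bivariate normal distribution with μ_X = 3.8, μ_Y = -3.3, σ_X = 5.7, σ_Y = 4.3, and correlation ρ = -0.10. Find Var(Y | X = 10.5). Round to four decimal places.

18.3051

The conditional variance in a bivariate normal is σ_Y²(1 − ρ²), independent of x.
Var(Y | X=10.5) = (4.3)²·(1 − (-0.10)²) = 18.49·0.99 = 18.3051.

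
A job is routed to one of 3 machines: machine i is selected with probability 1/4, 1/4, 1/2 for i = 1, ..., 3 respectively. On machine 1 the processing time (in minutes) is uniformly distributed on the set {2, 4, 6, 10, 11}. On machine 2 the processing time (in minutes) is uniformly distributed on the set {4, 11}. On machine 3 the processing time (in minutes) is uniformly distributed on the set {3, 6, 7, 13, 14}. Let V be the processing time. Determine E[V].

313/40

E[V | machine 1] = (2+4+6+10+11)/5 = 33/5.
E[V | machine 2] = (4+11)/2 = 15/2.
E[V | machine 3] = (3+6+7+13+14)/5 = 43/5.
By the law of total expectation,
E[V] = (1/4)·(33/5) + (1/4)·(15/2) + (1/2)·(43/5) = 313/40.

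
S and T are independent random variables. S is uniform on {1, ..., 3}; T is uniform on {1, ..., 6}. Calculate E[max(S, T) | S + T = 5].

10/3

Outcomes with S + T = 5: (1,4), (2,3), (3,2), each with probability 1/18.
E[max(S, T) | S + T = 5] = (4 + 3 + 3) / 3 = 10/3.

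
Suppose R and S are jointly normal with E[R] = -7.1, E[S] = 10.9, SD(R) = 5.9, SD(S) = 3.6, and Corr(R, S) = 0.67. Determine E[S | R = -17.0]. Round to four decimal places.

6.8527

The regression of S on R has slope ρ·σ_S/σ_R and passes through (μ_R, μ_S).
E[S | R=-17.0] = 10.9 + (0.67)·(3.6/5.9)·(-17.0 − (-7.1)) = 10.9 + (0.408814)·(-9.9) = 6.8527.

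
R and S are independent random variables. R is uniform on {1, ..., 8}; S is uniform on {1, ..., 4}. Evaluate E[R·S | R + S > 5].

325/22

P(R + S > 5) = 11/16.
Summing RS·P(x,y) over outcomes with R + S > 5 gives 325/32.
E[R·S | R + S > 5] = (325/32) / (11/16) = 325/22.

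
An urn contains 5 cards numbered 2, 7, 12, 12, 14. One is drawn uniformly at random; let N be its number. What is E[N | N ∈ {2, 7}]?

9/2

P(N ∈ {2, 7}) = 2/5.
Σ over the event: 2·1/5 + 7·1/5 = 9/5.
E[N | N ∈ {2, 7}] = (9/5) / (2/5) = 9/2.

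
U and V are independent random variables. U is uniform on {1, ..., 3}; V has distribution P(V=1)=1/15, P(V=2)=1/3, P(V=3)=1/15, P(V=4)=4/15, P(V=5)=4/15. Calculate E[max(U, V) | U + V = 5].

17/5

P(U + V = 5) = 2/9.
Summing max(U,V)·P(x,y) over outcomes with U + V = 5 gives 34/45.
E[max(U, V) | U + V = 5] = (34/45) / (2/9) = 17/5.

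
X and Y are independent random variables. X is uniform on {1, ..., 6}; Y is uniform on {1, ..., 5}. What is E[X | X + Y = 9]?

5

P(X + Y = 9) = 1/10.
Summing X·P(x,y) over outcomes with X + Y = 9 gives 1/2.
E[X | X + Y = 9] = (1/2) / (1/10) = 5.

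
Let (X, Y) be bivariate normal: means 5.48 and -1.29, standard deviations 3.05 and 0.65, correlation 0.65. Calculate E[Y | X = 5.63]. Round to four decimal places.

-1.2692

E[Y | X=x] = μ_Y + ρ(σ_Y/σ_X)(x − μ_X) for jointly normal variables.
E[Y | X=5.63] = -1.29 + (0.65)·(0.65/3.05)·(5.63 − (5.48)) = -1.29 + (0.13852)·(0.15) = -1.2692.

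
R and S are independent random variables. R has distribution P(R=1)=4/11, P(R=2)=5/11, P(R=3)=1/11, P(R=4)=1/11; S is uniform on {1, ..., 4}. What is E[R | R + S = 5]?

21/11

P(R + S = 5) = 1/4.
Summing R·P(x,y) over outcomes with R + S = 5 gives 21/44.
E[R | R + S = 5] = (21/44) / (1/4) = 21/11.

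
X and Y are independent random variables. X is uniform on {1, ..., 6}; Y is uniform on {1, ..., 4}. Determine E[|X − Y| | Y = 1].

5/2

P(Y = 1) = 1/4.
Summing |X−Y|·P(x,y) over outcomes with Y = 1 gives 5/8.
E[|X − Y| | Y = 1] = (5/8) / (1/4) = 5/2.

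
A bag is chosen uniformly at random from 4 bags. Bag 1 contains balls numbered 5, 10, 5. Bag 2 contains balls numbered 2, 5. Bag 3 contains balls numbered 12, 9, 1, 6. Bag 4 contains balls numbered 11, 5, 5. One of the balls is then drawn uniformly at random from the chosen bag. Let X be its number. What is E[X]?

145/24

E[X | bag 1] = (5+10+5)/3 = 20/3.
E[X | bag 2] = (2+5)/2 = 7/2.
E[X | bag 3] = (12+9+1+6)/4 = 7.
E[X | bag 4] = (11+5+5)/3 = 7.
By the law of total expectation,
E[X] = (1/4)·(20/3) + (1/4)·(7/2) + (1/4)·(7) + (1/4)·(7) = 145/24.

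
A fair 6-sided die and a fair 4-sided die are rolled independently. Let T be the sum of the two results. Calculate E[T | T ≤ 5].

P(T ≤ 5) = 5/12.
Σ over the event: 2·1/24 + 3·1/12 + 4·1/8 + 5·1/6 = 5/3.
E[T | T ≤ 5] = (5/3) / (5/12) = 4.

4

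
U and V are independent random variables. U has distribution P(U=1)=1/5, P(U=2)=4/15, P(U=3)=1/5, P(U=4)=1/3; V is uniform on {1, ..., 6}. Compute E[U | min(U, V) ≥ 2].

P(min(U, V) ≥ 2) = 2/3.
Summing U·P(x,y) over outcomes with min(U, V) ≥ 2 gives 37/18.
E[U | min(U, V) ≥ 2] = (37/18) / (2/3) = 37/12.

37/12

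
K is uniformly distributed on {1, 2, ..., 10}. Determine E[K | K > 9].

10

Given K > 9, K is equally likely to be any of {10}.
E[K | K > 9] = (10) / 1 = 10.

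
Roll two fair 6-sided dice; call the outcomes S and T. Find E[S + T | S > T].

7

P(S > T) = 5/12.
Summing (S+T)·P(x,y) over outcomes with S > T gives 35/12.
E[S + T | S > T] = (35/12) / (5/12) = 7.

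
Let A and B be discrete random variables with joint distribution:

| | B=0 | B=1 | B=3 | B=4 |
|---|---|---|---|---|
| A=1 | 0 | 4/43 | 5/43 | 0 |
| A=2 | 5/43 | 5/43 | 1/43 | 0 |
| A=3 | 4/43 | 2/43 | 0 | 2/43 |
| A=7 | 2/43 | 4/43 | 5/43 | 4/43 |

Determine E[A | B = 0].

P(B = 0) = 11/43.
Σ A·P over the event = 2·(5/43) + 3·(4/43) + 7·(2/43) = 36/43.
E[A | B = 0] = (36/43) / (11/43) = 36/11.

36/11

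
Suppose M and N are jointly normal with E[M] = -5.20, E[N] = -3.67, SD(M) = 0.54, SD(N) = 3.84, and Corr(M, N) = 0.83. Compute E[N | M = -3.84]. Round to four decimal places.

4.3570

For a bivariate normal, E[N | M=x] = μ_N + ρ·(σ_N/σ_M)·(x − μ_M).
E[N | M=-3.84] = -3.67 + (0.83)·(3.84/0.54)·(-3.84 − (-5.20)) = -3.67 + (5.9022)·(1.36) = 4.3570.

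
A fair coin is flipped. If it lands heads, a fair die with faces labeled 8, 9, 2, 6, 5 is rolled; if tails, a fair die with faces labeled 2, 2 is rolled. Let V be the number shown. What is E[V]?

E[V | heads] = (8+9+2+6+5)/5 = 6.
E[V | tails] = (2+2)/2 = 2.
E[V] = (1/2)·(6) + (1/2)·(2) = 4.

4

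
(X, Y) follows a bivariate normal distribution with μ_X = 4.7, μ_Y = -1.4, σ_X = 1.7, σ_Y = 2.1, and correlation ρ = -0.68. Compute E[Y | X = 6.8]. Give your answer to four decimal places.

The regression of Y on X has slope ρ·σ_Y/σ_X and passes through (μ_X, μ_Y).
E[Y | X=6.8] = -1.4 + (-0.68)·(2.1/1.7)·(6.8 − (4.7)) = -1.4 + (-0.84)·(2.1) = -3.1640.

-3.1640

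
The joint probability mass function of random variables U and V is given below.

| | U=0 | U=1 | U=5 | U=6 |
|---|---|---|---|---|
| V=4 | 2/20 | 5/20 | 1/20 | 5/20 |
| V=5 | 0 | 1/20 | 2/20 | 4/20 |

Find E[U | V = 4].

P(V = 4) = 13/20.
Σ U·P over the event = 0·(2/20) + 1·(5/20) + 5·(1/20) + 6·(5/20) = 2.
E[U | V = 4] = (2) / (13/20) = 40/13.

40/13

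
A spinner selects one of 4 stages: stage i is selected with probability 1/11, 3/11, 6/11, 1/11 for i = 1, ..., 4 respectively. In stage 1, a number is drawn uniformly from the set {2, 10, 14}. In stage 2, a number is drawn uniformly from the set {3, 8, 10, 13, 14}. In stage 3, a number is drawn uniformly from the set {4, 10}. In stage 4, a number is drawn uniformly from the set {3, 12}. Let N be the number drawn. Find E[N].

E[N | stage 1] = (2+10+14)/3 = 26/3.
E[N | stage 2] = (3+8+10+13+14)/5 = 48/5.
E[N | stage 3] = (4+10)/2 = 7.
E[N | stage 4] = (3+12)/2 = 15/2.
E[N] = (1/11)·(26/3) + (3/11)·(48/5) + (6/11)·(7) + (1/11)·(15/2) = 2609/330.

2609/330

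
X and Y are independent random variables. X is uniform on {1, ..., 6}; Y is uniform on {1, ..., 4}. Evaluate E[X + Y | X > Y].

47/7

P(X > Y) = 7/12.
Summing (X+Y)·P(x,y) over outcomes with X > Y gives 47/12.
E[X + Y | X > Y] = (47/12) / (7/12) = 47/7.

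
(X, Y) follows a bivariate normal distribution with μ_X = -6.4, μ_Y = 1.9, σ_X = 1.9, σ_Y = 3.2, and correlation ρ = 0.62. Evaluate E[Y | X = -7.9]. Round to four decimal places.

The regression of Y on X has slope ρ·σ_Y/σ_X and passes through (μ_X, μ_Y).
E[Y | X=-7.9] = 1.9 + (0.62)·(3.2/1.9)·(-7.9 − (-6.4)) = 1.9 + (1.0442)·(-1.5) = 0.3337.

0.3337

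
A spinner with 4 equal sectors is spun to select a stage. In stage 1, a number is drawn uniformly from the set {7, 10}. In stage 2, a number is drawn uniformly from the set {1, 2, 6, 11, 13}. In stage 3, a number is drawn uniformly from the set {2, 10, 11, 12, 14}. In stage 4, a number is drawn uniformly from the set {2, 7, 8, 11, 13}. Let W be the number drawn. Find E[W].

E[W | stage 1] = (7+10)/2 = 17/2.
E[W | stage 2] = (1+2+6+11+13)/5 = 33/5.
E[W | stage 3] = (2+10+11+12+14)/5 = 49/5.
E[W | stage 4] = (2+7+8+11+13)/5 = 41/5.
E[W] = (1/4)·(17/2) + (1/4)·(33/5) + (1/4)·(49/5) + (1/4)·(41/5) = 331/40.

331/40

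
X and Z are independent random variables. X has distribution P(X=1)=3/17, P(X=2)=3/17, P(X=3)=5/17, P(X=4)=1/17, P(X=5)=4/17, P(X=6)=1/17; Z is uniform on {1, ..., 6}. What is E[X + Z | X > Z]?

237/37

P(X > Z) = 37/102.
Summing (X+Z)·P(x,y) over outcomes with X > Z gives 79/34.
E[X + Z | X > Z] = (79/34) / (37/102) = 237/37.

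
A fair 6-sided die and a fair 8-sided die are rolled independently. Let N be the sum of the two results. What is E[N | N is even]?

8

P(N is even) = 1/2.
Σ over the event: 2·1/48 + 4·1/16 + 6·5/48 + 8·1/8 + 10·5/48 + 12·1/16 + 14·1/48 = 4.
E[N | N is even] = (4) / (1/2) = 8.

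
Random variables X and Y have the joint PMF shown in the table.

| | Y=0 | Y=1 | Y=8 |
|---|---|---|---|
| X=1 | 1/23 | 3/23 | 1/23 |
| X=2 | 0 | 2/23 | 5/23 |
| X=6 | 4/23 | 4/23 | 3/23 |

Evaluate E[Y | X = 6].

P(X = 6) = 11/23.
Σ Y·P over the event = 0·(4/23) + 1·(4/23) + 8·(3/23) = 28/23.
E[Y | X = 6] = (28/23) / (11/23) = 28/11.

28/11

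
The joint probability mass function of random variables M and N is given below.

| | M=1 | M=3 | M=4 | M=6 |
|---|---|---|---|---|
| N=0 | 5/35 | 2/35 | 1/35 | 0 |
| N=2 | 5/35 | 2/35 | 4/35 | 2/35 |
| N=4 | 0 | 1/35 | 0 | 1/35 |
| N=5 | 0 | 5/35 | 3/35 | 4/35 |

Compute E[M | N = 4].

9/2

P(N = 4) = 2/35.
Summing M·P(M=x,N=y) over the conditioning event gives 9/35.
E[M | N = 4] = (9/35) / (2/35) = 9/2.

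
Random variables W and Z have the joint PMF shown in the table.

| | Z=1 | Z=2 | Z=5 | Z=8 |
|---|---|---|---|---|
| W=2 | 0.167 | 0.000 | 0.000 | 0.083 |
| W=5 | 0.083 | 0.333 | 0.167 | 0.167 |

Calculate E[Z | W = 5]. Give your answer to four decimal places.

P(W = 5) = 0.750.
Σ Z·P over the event = 1·(0.083) + 2·(0.333) + 5·(0.167) + 8·(0.167) = 2.920.
E[Z | W = 5] = (2.920) / (0.750) = 3.8933.

3.8933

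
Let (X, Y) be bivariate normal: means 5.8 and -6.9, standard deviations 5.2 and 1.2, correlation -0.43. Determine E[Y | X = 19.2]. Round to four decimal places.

E[Y | X=x] = μ_Y + ρ(σ_Y/σ_X)(x − μ_X) for jointly normal variables.
E[Y | X=19.2] = -6.9 + (-0.43)·(1.2/5.2)·(19.2 − (5.8)) = -6.9 + (-0.099231)·(13.4) = -8.2297.

-8.2297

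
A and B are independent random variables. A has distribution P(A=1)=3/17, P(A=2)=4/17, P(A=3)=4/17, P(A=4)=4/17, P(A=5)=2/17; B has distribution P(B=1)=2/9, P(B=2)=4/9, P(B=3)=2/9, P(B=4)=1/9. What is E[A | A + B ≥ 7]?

13/3

P(A + B ≥ 7) = 10/51.
Summing A·P(x,y) over outcomes with A + B ≥ 7 gives 130/153.
E[A | A + B ≥ 7] = (130/153) / (10/51) = 13/3.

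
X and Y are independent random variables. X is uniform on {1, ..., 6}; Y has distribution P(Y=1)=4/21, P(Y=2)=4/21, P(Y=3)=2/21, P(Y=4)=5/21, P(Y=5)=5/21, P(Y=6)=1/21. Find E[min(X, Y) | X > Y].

P(X > Y) = 19/42.
Summing min(X,Y)·P(x,y) over outcomes with X > Y gives 15/14.
E[min(X, Y) | X > Y] = (15/14) / (19/42) = 45/19.

45/19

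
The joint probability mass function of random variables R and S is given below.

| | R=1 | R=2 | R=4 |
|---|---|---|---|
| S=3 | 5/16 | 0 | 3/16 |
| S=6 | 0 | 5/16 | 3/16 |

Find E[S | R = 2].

6

P(R = 2) = 5/16.
Σ S·P over the event = 6·(5/16) = 15/8.
E[S | R = 2] = (15/8) / (5/16) = 6.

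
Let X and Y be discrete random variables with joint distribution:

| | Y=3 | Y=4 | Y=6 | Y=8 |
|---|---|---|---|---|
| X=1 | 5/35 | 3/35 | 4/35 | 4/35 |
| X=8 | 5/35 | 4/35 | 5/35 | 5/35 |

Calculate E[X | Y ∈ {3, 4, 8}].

P(Y ∈ {3, 4, 8}) = 26/35.
Σ X·P over the event = 1·(5/35) + 1·(3/35) + 1·(4/35) + 8·(5/35) + 8·(4/35) + 8·(5/35) = 124/35.
E[X | Y ∈ {3, 4, 8}] = (124/35) / (26/35) = 62/13.

62/13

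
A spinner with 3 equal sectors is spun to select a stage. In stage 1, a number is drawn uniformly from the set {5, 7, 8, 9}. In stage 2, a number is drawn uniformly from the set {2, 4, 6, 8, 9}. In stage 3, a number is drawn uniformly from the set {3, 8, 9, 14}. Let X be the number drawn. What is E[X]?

431/60

E[X | stage 1] = (5+7+8+9)/4 = 29/4.
E[X | stage 2] = (2+4+6+8+9)/5 = 29/5.
E[X | stage 3] = (3+8+9+14)/4 = 17/2.
E[X] = (1/3)·(29/4) + (1/3)·(29/5) + (1/3)·(17/2) = 431/60.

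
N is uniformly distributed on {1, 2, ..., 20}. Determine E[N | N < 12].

Given N < 12, N is equally likely to be any of {1, 2, 3, 4, 5, 6, 7, 8, 9, 10, 11}.
E[N | N < 12] = (1 + 2 + 3 + 4 + 5 + 6 + 7 + 8 + 9 + 10 + 11) / 11 = 6.

6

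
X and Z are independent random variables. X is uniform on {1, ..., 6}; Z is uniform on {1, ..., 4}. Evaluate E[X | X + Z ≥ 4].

80/21

P(X + Z ≥ 4) = 7/8.
Summing X·P(x,y) over outcomes with X + Z ≥ 4 gives 10/3.
E[X | X + Z ≥ 4] = (10/3) / (7/8) = 80/21.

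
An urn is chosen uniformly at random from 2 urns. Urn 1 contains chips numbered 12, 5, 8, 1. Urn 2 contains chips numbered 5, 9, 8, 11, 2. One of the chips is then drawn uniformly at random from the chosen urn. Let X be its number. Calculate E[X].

E[X | urn 1] = (12+5+8+1)/4 = 13/2.
E[X | urn 2] = (5+9+8+11+2)/5 = 7.
By the law of total expectation,
E[X] = (1/2)·(13/2) + (1/2)·(7) = 27/4.

27/4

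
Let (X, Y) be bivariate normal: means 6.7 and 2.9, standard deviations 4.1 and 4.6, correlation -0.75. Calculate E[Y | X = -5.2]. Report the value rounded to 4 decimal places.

The regression of Y on X has slope ρ·σ_Y/σ_X and passes through (μ_X, μ_Y).
E[Y | X=-5.2] = 2.9 + (-0.75)·(4.6/4.1)·(-5.2 − (6.7)) = 2.9 + (-0.84146)·(-11.9) = 12.9134.

12.9134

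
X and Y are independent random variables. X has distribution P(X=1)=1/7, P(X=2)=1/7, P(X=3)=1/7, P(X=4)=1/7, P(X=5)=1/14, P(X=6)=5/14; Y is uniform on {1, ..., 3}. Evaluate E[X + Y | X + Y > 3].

P(X + Y > 3) = 6/7.
Summing (X+Y)·P(x,y) over outcomes with X + Y > 3 gives 233/42.
E[X + Y | X + Y > 3] = (233/42) / (6/7) = 233/36.

233/36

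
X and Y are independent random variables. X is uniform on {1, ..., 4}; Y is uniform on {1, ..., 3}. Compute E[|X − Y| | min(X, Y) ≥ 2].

Outcomes with min(X, Y) ≥ 2: (2,2), (2,3), (3,2), (3,3), (4,2), (4,3), each with probability 1/12.
E[|X − Y| | min(X, Y) ≥ 2] = (0 + 1 + 1 + 0 + 2 + 1) / 6 = 5/6.

5/6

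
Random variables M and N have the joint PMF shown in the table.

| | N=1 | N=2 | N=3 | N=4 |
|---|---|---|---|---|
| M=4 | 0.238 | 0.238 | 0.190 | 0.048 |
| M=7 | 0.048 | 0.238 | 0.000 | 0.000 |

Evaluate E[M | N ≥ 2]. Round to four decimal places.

5.0000

P(N ≥ 2) = 0.714.
Σ M·P over the event = 4·(0.238) + 4·(0.190) + 4·(0.048) + 7·(0.238) = 3.570.
E[M | N ≥ 2] = (3.570) / (0.714) = 5.0000.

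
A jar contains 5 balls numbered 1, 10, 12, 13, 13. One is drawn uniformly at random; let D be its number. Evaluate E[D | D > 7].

P(D > 7) = 4/5.
Σ over the event: 10·1/5 + 12·1/5 + 13·2/5 = 48/5.
E[D | D > 7] = (48/5) / (4/5) = 12.

12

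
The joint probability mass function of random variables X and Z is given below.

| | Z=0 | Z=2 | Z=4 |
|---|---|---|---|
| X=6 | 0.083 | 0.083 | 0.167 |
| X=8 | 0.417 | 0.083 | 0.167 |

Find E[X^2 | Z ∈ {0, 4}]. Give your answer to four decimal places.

P(Z ∈ {0, 4}) = 0.834.
Summing X^2·P(X=x,Z=y) over the conditioning event gives 46.376.
E[X^2 | Z ∈ {0, 4}] = (46.376) / (0.834) = 55.6067.

55.6067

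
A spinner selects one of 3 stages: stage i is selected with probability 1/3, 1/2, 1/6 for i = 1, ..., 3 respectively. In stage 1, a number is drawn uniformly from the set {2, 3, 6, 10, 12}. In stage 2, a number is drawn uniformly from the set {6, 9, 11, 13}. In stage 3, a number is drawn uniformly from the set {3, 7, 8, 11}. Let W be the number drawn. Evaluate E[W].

497/60

E[W | stage 1] = (2+3+6+10+12)/5 = 33/5.
E[W | stage 2] = (6+9+11+13)/4 = 39/4.
E[W | stage 3] = (3+7+8+11)/4 = 29/4.
By the law of total expectation,
E[W] = (1/3)·(33/5) + (1/2)·(39/4) + (1/6)·(29/4) = 497/60.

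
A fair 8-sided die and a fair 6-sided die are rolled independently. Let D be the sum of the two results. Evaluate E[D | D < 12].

22/3

P(D < 12) = 7/8.
E[D | D < 12] = (77/12) / (7/8) = 22/3.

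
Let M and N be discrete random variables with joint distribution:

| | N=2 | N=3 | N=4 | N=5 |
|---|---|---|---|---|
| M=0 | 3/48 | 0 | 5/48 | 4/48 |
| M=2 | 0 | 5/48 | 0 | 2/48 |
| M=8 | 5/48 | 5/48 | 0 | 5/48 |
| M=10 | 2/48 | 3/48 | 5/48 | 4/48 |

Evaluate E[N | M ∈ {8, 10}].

P(M ∈ {8, 10}) = 29/48.
Σ N·P over the event = 2·(5/48) + 3·(5/48) + 5·(5/48) + 2·(2/48) + 3·(3/48) + 4·(5/48) + 5·(4/48) = 103/48.
E[N | M ∈ {8, 10}] = (103/48) / (29/48) = 103/29.

103/29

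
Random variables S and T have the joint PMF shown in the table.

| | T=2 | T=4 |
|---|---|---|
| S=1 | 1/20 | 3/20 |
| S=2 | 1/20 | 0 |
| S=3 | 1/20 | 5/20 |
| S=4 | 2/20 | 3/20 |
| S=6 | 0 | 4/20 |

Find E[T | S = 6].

P(S = 6) = 1/5.
Σ T·P over the event = 4·(4/20) = 4/5.
E[T | S = 6] = (4/5) / (1/5) = 4.

4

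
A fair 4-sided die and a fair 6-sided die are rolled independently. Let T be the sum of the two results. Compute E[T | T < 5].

10/3

P(T < 5) = 1/4.
Σ over the event: 2·1/24 + 3·1/12 + 4·1/8 = 5/6.
E[T | T < 5] = (5/6) / (1/4) = 10/3.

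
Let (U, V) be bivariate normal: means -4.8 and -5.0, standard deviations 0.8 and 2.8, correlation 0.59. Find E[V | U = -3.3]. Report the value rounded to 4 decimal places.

For a bivariate normal, E[V | U=x] = μ_V + ρ·(σ_V/σ_U)·(x − μ_U).
E[V | U=-3.3] = -5.0 + (0.59)·(2.8/0.8)·(-3.3 − (-4.8)) = -5.0 + (2.065)·(1.5) = -1.9025.

-1.9025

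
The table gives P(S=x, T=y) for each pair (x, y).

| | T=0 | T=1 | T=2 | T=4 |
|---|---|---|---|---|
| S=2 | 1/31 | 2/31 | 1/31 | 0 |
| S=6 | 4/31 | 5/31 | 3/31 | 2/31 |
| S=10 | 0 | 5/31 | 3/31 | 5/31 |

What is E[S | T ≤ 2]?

20/3

P(T ≤ 2) = 24/31.
Σ S·P over the event = 2·(1/31) + 2·(2/31) + 2·(1/31) + 6·(4/31) + 6·(5/31) + 6·(3/31) + 10·(5/31) + 10·(3/31) = 160/31.
E[S | T ≤ 2] = (160/31) / (24/31) = 20/3.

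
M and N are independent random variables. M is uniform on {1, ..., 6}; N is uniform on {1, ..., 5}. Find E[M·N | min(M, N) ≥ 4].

45/2

P(min(M, N) ≥ 4) = 1/5.
Summing MN·P(x,y) over outcomes with min(M, N) ≥ 4 gives 9/2.
E[M·N | min(M, N) ≥ 4] = (9/2) / (1/5) = 45/2.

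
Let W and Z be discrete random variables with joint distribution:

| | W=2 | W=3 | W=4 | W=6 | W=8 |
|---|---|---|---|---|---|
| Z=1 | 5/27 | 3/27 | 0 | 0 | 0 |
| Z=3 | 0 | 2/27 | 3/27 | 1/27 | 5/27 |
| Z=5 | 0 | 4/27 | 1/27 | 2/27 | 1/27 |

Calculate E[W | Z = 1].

P(Z = 1) = 8/27.
Σ W·P over the event = 2·(5/27) + 3·(3/27) = 19/27.
E[W | Z = 1] = (19/27) / (8/27) = 19/8.

19/8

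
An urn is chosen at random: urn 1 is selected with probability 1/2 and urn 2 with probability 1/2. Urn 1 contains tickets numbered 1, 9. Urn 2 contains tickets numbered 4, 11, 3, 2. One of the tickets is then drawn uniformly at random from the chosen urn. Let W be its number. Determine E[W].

5

E[W | urn 1] = (1+9)/2 = 5.
E[W | urn 2] = (4+11+3+2)/4 = 5.
By the law of total expectation,
E[W] = (1/2)·(5) + (1/2)·(5) = 5.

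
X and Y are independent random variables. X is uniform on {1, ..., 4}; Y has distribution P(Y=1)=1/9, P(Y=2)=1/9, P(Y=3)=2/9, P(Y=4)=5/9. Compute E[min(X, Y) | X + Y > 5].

P(X + Y > 5) = 5/9.
Summing min(X,Y)·P(x,y) over outcomes with X + Y > 5 gives 59/36.
E[min(X, Y) | X + Y > 5] = (59/36) / (5/9) = 59/20.

59/20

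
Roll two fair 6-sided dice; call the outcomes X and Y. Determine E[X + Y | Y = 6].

Outcomes with Y = 6: (1,6), (2,6), (3,6), (4,6), (5,6), (6,6), each with probability 1/36.
E[X + Y | Y = 6] = (7 + 8 + 9 + 10 + 11 + 12) / 6 = 19/2.

19/2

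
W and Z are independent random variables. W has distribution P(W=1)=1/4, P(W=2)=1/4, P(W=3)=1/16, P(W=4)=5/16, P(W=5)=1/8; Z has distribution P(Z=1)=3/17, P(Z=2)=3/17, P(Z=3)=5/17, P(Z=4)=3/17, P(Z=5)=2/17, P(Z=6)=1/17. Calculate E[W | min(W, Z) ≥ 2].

41/12

P(min(W, Z) ≥ 2) = 21/34.
Summing W·P(x,y) over outcomes with min(W, Z) ≥ 2 gives 287/136.
E[W | min(W, Z) ≥ 2] = (287/136) / (21/34) = 41/12.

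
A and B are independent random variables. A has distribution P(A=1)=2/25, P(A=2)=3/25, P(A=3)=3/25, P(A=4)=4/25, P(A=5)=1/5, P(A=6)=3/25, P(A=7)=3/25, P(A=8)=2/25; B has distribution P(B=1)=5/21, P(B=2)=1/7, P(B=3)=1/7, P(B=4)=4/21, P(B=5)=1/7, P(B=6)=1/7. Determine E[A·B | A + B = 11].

P(A + B = 11) = 2/25.
Summing AB·P(x,y) over outcomes with A + B = 11 gives 16/7.
E[A·B | A + B = 11] = (16/7) / (2/25) = 200/7.

200/7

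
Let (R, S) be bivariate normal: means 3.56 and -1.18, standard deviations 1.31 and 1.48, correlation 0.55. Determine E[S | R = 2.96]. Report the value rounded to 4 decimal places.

-1.5528

E[S | R=x] = μ_S + ρ(σ_S/σ_R)(x − μ_R) for jointly normal variables.
E[S | R=2.96] = -1.18 + (0.55)·(1.48/1.31)·(2.96 − (3.56)) = -1.18 + (0.62137)·(-0.6) = -1.5528.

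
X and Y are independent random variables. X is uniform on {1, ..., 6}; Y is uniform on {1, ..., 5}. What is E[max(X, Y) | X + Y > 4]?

P(X + Y > 4) = 4/5.
Summing max(X,Y)·P(x,y) over outcomes with X + Y > 4 gives 56/15.
E[max(X, Y) | X + Y > 4] = (56/15) / (4/5) = 14/3.

14/3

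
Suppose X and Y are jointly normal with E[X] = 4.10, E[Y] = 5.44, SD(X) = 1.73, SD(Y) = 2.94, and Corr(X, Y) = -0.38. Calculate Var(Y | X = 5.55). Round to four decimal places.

7.3955

Var(Y | X=x) = (1 − ρ²)·σ_Y².
Var(Y | X=5.55) = (2.94)²·(1 − (-0.38)²) = 8.6436·0.8556 = 7.3955.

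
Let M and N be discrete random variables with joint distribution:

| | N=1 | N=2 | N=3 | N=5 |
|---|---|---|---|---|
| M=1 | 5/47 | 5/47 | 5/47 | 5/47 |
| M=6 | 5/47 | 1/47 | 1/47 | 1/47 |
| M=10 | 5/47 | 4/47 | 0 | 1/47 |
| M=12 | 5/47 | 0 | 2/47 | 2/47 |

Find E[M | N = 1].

P(N = 1) = 20/47.
Σ M·P over the event = 1·(5/47) + 6·(5/47) + 10·(5/47) + 12·(5/47) = 145/47.
E[M | N = 1] = (145/47) / (20/47) = 29/4.

29/4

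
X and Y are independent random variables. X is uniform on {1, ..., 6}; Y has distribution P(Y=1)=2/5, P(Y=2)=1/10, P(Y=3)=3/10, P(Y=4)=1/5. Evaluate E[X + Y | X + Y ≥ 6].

81/11

P(X + Y ≥ 6) = 11/20.
Summing (X+Y)·P(x,y) over outcomes with X + Y ≥ 6 gives 81/20.
E[X + Y | X + Y ≥ 6] = (81/20) / (11/20) = 81/11.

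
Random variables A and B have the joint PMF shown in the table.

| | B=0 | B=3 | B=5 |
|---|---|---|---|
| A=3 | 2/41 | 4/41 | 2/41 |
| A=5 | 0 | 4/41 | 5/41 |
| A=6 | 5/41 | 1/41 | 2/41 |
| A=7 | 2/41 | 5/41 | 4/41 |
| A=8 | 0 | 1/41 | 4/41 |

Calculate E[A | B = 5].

103/17

P(B = 5) = 17/41.
Σ A·P over the event = 3·(2/41) + 5·(5/41) + 6·(2/41) + 7·(4/41) + 8·(4/41) = 103/41.
E[A | B = 5] = (103/41) / (17/41) = 103/17.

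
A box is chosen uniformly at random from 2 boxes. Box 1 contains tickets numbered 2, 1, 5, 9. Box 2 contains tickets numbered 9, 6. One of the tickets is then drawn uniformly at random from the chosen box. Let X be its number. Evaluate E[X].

47/8

E[X | box 1] = (2+1+5+9)/4 = 17/4.
E[X | box 2] = (9+6)/2 = 15/2.
E[X] = (1/2)·(17/4) + (1/2)·(15/2) = 47/8.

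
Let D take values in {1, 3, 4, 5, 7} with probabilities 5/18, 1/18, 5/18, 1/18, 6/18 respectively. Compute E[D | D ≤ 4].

28/11

P(D ≤ 4) = 11/18.
Σ over the event: 1·5/18 + 3·1/18 + 4·5/18 = 14/9.
E[D | D ≤ 4] = (14/9) / (11/18) = 28/11.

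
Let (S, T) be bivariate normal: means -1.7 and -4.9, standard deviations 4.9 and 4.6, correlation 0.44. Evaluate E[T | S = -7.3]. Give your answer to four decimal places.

-7.2131

For a bivariate normal, E[T | S=x] = μ_T + ρ·(σ_T/σ_S)·(x − μ_S).
E[T | S=-7.3] = -4.9 + (0.44)·(4.6/4.9)·(-7.3 − (-1.7)) = -4.9 + (0.41306)·(-5.6) = -7.2131.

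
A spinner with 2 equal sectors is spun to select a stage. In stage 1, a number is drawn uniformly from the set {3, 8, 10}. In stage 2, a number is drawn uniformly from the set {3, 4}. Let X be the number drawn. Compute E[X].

21/4

E[X | stage 1] = (3+8+10)/3 = 7.
E[X | stage 2] = (3+4)/2 = 7/2.
By the law of total expectation,
E[X] = (1/2)·(7) + (1/2)·(7/2) = 21/4.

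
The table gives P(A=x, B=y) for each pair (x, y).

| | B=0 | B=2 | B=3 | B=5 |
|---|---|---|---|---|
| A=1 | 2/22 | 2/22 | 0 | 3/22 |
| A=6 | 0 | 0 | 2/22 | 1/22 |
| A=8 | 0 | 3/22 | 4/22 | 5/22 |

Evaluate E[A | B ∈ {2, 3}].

P(B ∈ {2, 3}) = 1/2.
Σ A·P over the event = 1·(2/22) + 6·(2/22) + 8·(3/22) + 8·(4/22) = 35/11.
E[A | B ∈ {2, 3}] = (35/11) / (1/2) = 70/11.

70/11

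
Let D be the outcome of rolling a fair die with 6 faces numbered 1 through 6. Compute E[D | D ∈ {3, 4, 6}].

13/3

P(D ∈ {3, 4, 6}) = 1/2.
Σ over the event: 3·1/6 + 4·1/6 + 6·1/6 = 13/6.
E[D | D ∈ {3, 4, 6}] = (13/6) / (1/2) = 13/3.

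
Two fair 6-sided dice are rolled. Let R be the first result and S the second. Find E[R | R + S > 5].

P(R + S > 5) = 13/18.
Summing R·P(x,y) over outcomes with R + S > 5 gives 53/18.
E[R | R + S > 5] = (53/18) / (13/18) = 53/13.

53/13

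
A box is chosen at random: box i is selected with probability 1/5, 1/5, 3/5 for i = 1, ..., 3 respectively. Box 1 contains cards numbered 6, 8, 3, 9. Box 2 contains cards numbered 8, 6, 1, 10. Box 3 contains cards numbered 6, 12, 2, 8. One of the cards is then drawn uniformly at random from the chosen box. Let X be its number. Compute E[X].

27/4

E[X | box 1] = (6+8+3+9)/4 = 13/2.
E[X | box 2] = (8+6+1+10)/4 = 25/4.
E[X | box 3] = (6+12+2+8)/4 = 7.
By the law of total expectation,
E[X] = (1/5)·(13/2) + (1/5)·(25/4) + (3/5)·(7) = 27/4.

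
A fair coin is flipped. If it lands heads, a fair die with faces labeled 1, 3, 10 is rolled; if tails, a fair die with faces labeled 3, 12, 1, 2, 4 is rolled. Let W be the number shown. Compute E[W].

E[W | heads] = (1+3+10)/3 = 14/3.
E[W | tails] = (3+12+1+2+4)/5 = 22/5.
By the law of total expectation,
E[W] = (1/2)·(14/3) + (1/2)·(22/5) = 68/15.

68/15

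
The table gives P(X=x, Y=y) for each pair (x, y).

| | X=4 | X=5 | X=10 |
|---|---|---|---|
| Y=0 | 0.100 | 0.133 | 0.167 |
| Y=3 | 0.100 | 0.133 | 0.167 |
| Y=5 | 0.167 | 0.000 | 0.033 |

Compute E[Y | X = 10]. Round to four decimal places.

P(X = 10) = 0.367.
Σ Y·P over the event = 0·(0.167) + 3·(0.167) + 5·(0.033) = 0.666.
E[Y | X = 10] = (0.666) / (0.367) = 1.8147.

1.8147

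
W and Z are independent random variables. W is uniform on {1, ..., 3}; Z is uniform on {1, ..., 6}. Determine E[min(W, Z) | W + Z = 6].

Outcomes with W + Z = 6: (1,5), (2,4), (3,3), each with probability 1/18.
E[min(W, Z) | W + Z = 6] = (1 + 2 + 3) / 3 = 2.

2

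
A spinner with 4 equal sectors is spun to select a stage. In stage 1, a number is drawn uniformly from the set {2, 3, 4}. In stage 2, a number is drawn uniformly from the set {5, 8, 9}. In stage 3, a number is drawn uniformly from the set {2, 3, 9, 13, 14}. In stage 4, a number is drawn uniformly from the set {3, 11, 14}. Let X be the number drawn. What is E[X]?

E[X | stage 1] = (2+3+4)/3 = 3.
E[X | stage 2] = (5+8+9)/3 = 22/3.
E[X | stage 3] = (2+3+9+13+14)/5 = 41/5.
E[X | stage 4] = (3+11+14)/3 = 28/3.
E[X] = (1/4)·(3) + (1/4)·(22/3) + (1/4)·(41/5) + (1/4)·(28/3) = 209/30.

209/30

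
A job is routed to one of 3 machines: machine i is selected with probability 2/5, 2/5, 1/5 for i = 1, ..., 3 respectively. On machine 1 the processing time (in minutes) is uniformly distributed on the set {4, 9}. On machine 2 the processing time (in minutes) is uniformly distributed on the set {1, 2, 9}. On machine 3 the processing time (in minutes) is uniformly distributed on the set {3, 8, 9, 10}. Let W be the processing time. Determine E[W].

E[W | machine 1] = (4+9)/2 = 13/2.
E[W | machine 2] = (1+2+9)/3 = 4.
E[W | machine 3] = (3+8+9+10)/4 = 15/2.
By the law of total expectation,
E[W] = (2/5)·(13/2) + (2/5)·(4) + (1/5)·(15/2) = 57/10.

57/10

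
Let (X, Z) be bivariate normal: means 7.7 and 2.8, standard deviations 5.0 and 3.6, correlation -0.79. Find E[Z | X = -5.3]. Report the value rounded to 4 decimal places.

E[Z | X=x] = μ_Z + ρ(σ_Z/σ_X)(x − μ_X) for jointly normal variables.
E[Z | X=-5.3] = 2.8 + (-0.79)·(3.6/5.0)·(-5.3 − (7.7)) = 2.8 + (-0.5688)·(-13) = 10.1944.

10.1944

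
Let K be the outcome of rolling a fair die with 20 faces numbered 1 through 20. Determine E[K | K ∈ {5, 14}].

19/2

P(K ∈ {5, 14}) = 1/10.
Σ over the event: 5·1/20 + 14·1/20 = 19/20.
E[K | K ∈ {5, 14}] = (19/20) / (1/10) = 19/2.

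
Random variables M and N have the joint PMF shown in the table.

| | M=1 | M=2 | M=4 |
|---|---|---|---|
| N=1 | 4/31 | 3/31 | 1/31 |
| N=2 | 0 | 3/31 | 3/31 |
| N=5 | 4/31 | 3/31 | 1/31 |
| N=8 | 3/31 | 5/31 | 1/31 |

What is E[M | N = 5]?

7/4

P(N = 5) = 8/31.
Σ M·P over the event = 1·(4/31) + 2·(3/31) + 4·(1/31) = 14/31.
E[M | N = 5] = (14/31) / (8/31) = 7/4.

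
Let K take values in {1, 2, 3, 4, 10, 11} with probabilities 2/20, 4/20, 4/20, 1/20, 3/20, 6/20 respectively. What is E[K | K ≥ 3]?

8

P(K ≥ 3) = 7/10.
Σ over the event: 3·1/5 + 4·1/20 + 10·3/20 + 11·3/10 = 28/5.
E[K | K ≥ 3] = (28/5) / (7/10) = 8.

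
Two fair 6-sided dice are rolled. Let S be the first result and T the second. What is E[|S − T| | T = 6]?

5/2

Outcomes with T = 6: (1,6), (2,6), (3,6), (4,6), (5,6), (6,6), each with probability 1/36.
E[|S − T| | T = 6] = (5 + 4 + 3 + 2 + 1 + 0) / 6 = 5/2.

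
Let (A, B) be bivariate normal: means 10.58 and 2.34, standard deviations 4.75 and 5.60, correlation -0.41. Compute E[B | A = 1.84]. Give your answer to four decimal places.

6.5646

The regression of B on A has slope ρ·σ_B/σ_A and passes through (μ_A, μ_B).
E[B | A=1.84] = 2.34 + (-0.41)·(5.60/4.75)·(1.84 − (10.58)) = 2.34 + (-0.483368)·(-8.74) = 6.5646.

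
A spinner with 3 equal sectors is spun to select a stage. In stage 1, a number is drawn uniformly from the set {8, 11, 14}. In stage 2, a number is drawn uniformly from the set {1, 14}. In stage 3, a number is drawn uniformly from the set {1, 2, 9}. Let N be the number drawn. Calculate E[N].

E[N | stage 1] = (8+11+14)/3 = 11.
E[N | stage 2] = (1+14)/2 = 15/2.
E[N | stage 3] = (1+2+9)/3 = 4.
By the law of total expectation,
E[N] = (1/3)·(11) + (1/3)·(15/2) + (1/3)·(4) = 15/2.

15/2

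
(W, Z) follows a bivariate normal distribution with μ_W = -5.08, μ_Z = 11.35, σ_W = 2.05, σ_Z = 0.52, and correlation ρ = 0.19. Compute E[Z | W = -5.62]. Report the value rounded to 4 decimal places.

11.3240

E[Z | W=x] = μ_Z + ρ(σ_Z/σ_W)(x − μ_W) for jointly normal variables.
E[Z | W=-5.62] = 11.35 + (0.19)·(0.52/2.05)·(-5.62 − (-5.08)) = 11.35 + (0.048195)·(-0.54) = 11.3240.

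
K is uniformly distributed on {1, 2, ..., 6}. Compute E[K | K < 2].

1

Given K < 2, K is equally likely to be any of {1}.
E[K | K < 2] = (1) / 1 = 1.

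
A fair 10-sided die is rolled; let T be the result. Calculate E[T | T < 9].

9/2

Given T < 9, T is equally likely to be any of {1, 2, 3, 4, 5, 6, 7, 8}.
E[T | T < 9] = (1 + 2 + 3 + 4 + 5 + 6 + 7 + 8) / 8 = 9/2.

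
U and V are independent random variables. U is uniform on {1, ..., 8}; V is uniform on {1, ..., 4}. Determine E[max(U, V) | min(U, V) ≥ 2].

P(min(U, V) ≥ 2) = 21/32.
Summing max(U,V)·P(x,y) over outcomes with min(U, V) ≥ 2 gives 109/32.
E[max(U, V) | min(U, V) ≥ 2] = (109/32) / (21/32) = 109/21.

109/21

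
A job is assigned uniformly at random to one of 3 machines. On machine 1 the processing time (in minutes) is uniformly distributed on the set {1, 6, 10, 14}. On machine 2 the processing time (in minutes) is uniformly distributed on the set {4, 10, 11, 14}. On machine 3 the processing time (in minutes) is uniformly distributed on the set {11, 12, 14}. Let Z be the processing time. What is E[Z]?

179/18

E[Z | machine 1] = (1+6+10+14)/4 = 31/4.
E[Z | machine 2] = (4+10+11+14)/4 = 39/4.
E[Z | machine 3] = (11+12+14)/3 = 37/3.
By the law of total expectation,
E[Z] = (1/3)·(31/4) + (1/3)·(39/4) + (1/3)·(37/3) = 179/18.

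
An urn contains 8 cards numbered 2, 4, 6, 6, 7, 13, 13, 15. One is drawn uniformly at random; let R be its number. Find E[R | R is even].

P(R is even) = 1/2.
Σ over the event: 2·1/8 + 4·1/8 + 6·1/4 = 9/4.
E[R | R is even] = (9/4) / (1/2) = 9/2.

9/2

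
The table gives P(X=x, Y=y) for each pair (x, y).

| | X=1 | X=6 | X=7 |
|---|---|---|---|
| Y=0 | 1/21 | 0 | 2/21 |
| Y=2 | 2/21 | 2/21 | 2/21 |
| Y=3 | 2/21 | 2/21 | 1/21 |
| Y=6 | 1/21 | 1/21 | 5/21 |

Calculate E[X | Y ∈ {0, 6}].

57/10

P(Y ∈ {0, 6}) = 10/21.
Σ X·P over the event = 1·(1/21) + 1·(1/21) + 6·(1/21) + 7·(2/21) + 7·(5/21) = 19/7.
E[X | Y ∈ {0, 6}] = (19/7) / (10/21) = 57/10.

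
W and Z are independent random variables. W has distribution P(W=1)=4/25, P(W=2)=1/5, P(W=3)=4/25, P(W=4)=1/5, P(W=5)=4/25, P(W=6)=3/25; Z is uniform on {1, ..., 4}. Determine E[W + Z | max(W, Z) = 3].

P(max(W, Z) = 3) = 21/100.
Summing (W+Z)·P(x,y) over outcomes with max(W, Z) = 3 gives 101/100.
E[W + Z | max(W, Z) = 3] = (101/100) / (21/100) = 101/21.

101/21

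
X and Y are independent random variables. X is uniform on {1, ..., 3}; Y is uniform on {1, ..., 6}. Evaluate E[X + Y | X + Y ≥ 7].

Outcomes with X + Y ≥ 7: (1,6), (2,5), (2,6), (3,4), (3,5), (3,6), each with probability 1/18.
E[X + Y | X + Y ≥ 7] = (7 + 7 + 8 + 7 + 8 + 9) / 6 = 23/3.

23/3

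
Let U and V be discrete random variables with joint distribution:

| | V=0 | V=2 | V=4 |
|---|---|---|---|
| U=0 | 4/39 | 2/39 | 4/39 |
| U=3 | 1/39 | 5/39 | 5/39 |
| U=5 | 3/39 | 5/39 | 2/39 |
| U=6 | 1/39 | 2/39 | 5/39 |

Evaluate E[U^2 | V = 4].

275/16

P(V = 4) = 16/39.
Σ U^2·P over the event = 0·(4/39) + 9·(5/39) + 25·(2/39) + 36·(5/39) = 275/39.
E[U^2 | V = 4] = (275/39) / (16/39) = 275/16.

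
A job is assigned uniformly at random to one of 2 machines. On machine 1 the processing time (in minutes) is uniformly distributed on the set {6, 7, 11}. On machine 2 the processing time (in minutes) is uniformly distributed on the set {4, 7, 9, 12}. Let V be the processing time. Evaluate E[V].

8

E[V | machine 1] = (6+7+11)/3 = 8.
E[V | machine 2] = (4+7+9+12)/4 = 8.
By the law of total expectation,
E[V] = (1/2)·(8) + (1/2)·(8) = 8.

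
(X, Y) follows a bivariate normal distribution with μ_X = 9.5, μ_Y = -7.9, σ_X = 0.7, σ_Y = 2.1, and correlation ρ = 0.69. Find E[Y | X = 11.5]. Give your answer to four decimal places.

E[Y | X=x] = μ_Y + ρ(σ_Y/σ_X)(x − μ_X) for jointly normal variables.
E[Y | X=11.5] = -7.9 + (0.69)·(2.1/0.7)·(11.5 − (9.5)) = -7.9 + (2.07)·(2) = -3.7600.

-3.7600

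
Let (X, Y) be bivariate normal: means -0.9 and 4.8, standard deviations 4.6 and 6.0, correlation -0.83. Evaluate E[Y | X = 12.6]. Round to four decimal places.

-9.8152

For a bivariate normal, E[Y | X=x] = μ_Y + ρ·(σ_Y/σ_X)·(x − μ_X).
E[Y | X=12.6] = 4.8 + (-0.83)·(6.0/4.6)·(12.6 − (-0.9)) = 4.8 + (-1.08261)·(13.5) = -9.8152.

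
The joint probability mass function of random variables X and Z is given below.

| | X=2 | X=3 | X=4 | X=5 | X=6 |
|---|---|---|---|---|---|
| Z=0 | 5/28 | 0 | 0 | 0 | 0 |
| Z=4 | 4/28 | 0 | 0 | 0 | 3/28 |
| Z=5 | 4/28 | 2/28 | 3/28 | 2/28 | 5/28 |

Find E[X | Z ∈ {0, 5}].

P(Z ∈ {0, 5}) = 3/4.
Σ X·P over the event = 2·(5/28) + 2·(4/28) + 3·(2/28) + 4·(3/28) + 5·(2/28) + 6·(5/28) = 19/7.
E[X | Z ∈ {0, 5}] = (19/7) / (3/4) = 76/21.

76/21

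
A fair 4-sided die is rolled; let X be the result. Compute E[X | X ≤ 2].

Given X ≤ 2, X is equally likely to be any of {1, 2}.
E[X | X ≤ 2] = (1 + 2) / 2 = 3/2.

3/2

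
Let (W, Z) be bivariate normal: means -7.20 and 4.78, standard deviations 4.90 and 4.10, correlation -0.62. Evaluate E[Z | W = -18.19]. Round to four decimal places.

E[Z | W=x] = μ_Z + ρ(σ_Z/σ_W)(x − μ_W) for jointly normal variables.
E[Z | W=-18.19] = 4.78 + (-0.62)·(4.10/4.90)·(-18.19 − (-7.20)) = 4.78 + (-0.518776)·(-10.99) = 10.4813.

10.4813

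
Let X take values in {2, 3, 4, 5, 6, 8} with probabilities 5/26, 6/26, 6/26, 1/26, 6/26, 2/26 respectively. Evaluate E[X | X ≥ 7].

P(X ≥ 7) = 1/13.
Σ over the event: 8·1/13 = 8/13.
E[X | X ≥ 7] = (8/13) / (1/13) = 8.

8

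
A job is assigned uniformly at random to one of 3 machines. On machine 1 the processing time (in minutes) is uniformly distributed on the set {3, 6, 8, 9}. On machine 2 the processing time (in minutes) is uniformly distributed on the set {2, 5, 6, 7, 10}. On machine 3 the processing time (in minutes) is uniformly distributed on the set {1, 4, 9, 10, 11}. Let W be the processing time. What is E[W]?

13/2

E[W | machine 1] = (3+6+8+9)/4 = 13/2.
E[W | machine 2] = (2+5+6+7+10)/5 = 6.
E[W | machine 3] = (1+4+9+10+11)/5 = 7.
By the law of total expectation,
E[W] = (1/3)·(13/2) + (1/3)·(6) + (1/3)·(7) = 13/2.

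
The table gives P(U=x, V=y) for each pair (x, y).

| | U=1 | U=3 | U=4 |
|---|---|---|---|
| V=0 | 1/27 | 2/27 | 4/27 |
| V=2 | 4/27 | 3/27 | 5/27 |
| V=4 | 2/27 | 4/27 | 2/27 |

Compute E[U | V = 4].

11/4

P(V = 4) = 8/27.
Summing U·P(U=x,V=y) over the conditioning event gives 22/27.
E[U | V = 4] = (22/27) / (8/27) = 11/4.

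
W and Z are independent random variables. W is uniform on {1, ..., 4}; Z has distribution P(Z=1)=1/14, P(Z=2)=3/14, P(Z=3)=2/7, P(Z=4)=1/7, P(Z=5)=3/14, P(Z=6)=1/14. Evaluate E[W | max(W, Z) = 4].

13/4

P(max(W, Z) = 4) = 2/7.
Summing W·P(x,y) over outcomes with max(W, Z) = 4 gives 13/14.
E[W | max(W, Z) = 4] = (13/14) / (2/7) = 13/4.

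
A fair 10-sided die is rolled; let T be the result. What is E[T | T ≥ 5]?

Given T ≥ 5, T is equally likely to be any of {5, 6, 7, 8, 9, 10}.
E[T | T ≥ 5] = (5 + 6 + 7 + 8 + 9 + 10) / 6 = 15/2.

15/2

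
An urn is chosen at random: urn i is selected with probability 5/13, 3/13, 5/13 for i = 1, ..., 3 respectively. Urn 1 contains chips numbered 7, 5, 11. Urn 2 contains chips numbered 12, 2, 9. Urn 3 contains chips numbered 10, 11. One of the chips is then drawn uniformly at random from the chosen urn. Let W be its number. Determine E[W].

E[W | urn 1] = (7+5+11)/3 = 23/3.
E[W | urn 2] = (12+2+9)/3 = 23/3.
E[W | urn 3] = (10+11)/2 = 21/2.
E[W] = (5/13)·(23/3) + (3/13)·(23/3) + (5/13)·(21/2) = 683/78.

683/78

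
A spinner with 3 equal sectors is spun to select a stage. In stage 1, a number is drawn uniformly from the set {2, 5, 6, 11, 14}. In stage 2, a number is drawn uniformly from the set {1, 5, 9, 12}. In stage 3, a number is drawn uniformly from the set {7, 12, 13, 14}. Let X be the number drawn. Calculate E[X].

517/60

E[X | stage 1] = (2+5+6+11+14)/5 = 38/5.
E[X | stage 2] = (1+5+9+12)/4 = 27/4.
E[X | stage 3] = (7+12+13+14)/4 = 23/2.
By the law of total expectation,
E[X] = (1/3)·(38/5) + (1/3)·(27/4) + (1/3)·(23/2) = 517/60.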